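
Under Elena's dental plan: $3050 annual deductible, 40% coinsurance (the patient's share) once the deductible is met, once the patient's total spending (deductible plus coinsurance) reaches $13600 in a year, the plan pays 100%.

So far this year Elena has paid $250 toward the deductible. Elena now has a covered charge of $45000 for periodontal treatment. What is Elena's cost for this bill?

$250 of the $3050 deductible is already met, leaving $2800.
The remaining $42200 (= $45000 − $2800) moves to coinsurance.
Patient's 40% share of $42200 is $16880.
That puts the patient's cost at $2800 + $16880 = $19680 before any cap.
That would bring total out-of-pocket to $19930, past the $13600 cap. The patient is capped at $13600 − $250 = $13350 on this claim.

$13350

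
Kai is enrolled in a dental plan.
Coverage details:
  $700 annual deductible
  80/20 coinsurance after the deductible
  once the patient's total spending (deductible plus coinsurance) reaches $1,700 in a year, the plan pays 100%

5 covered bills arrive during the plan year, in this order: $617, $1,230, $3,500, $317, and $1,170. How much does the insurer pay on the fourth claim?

Bill 1, $617: entire amount goes to the deductible. Patient pays $617; OOP now $617. Insurer: $617 − $617 = $0.
Bill 2, $1,230: $83 to deductible, leaving $1,147; 20% of $1,147 = $229.40. Patient owes $312.40 (running OOP $929.40). Plan pays $1,230 − $312.40 = $917.60.
Bill 3, $3,500: deductible already satisfied, so patient's share is 20% × $3,500 = $700. Patient pays $700; OOP now $1,629.40. Plan pays $3,500 − $700 = $2,800.
Bill 4, $317: 20% coinsurance on $317 = $63.40. Patient pays $63.40; OOP now $1,692.80. Plan pays $317 − $63.40 = $253.60.

$253.60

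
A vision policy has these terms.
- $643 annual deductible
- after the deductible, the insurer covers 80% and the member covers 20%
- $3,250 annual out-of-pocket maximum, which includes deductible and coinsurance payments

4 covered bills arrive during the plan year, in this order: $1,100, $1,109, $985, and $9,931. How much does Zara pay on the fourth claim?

$1,986.20

Claim 1 — $1,100: deductible takes $643, $457 remains; member's 20% is $91.40. Member owes $734.40 (running OOP $734.40).
Claim 2 — $1,109: deductible already satisfied, so member's share is 20% × $1,109 = $221.80. Member owes $221.80 (running OOP $956.20).
Claim 3 — $985: deductible met; 20% of $985 = $197. Member pays $197; OOP now $1,153.20.
Claim 4 — $9,931: deductible already satisfied, so member's share is 20% × $9,931 = $1,986.20. Cost to member: $1,986.20. OOP to date $3,139.40.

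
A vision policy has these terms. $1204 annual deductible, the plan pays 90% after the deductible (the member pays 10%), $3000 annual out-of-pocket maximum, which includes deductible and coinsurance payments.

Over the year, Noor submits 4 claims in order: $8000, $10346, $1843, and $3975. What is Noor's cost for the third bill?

$81.80

Bill 1, $8000: $1204 finishes the deductible; $6796 goes to coinsurance; 10% of $6796 = $679.60. Member owes $1883.60 (running OOP $1883.60).
Bill 2, $10346: deductible met; 10% of $10346 = $1034.60. Member owes $1034.60 (running OOP $2918.20).
Bill 3, $1843: deductible already satisfied, so member's share is 10% × $1843 = $184.30. Adding that to $2918.20 gives $3102.50, past the $3000 cap; member pays only $3000 − $2918.20 = $81.80.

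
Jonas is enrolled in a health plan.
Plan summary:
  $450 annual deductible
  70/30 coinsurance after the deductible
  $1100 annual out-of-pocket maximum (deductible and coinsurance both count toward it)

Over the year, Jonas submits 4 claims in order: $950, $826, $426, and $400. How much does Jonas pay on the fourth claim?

$120

Claim 1 — $950: deductible takes $450, $500 remains; patient's 30% is $150. Patient pays $600; OOP now $600.
Claim 2 — $826: 30% coinsurance on $826 = $247.80. Cost to patient: $247.80. OOP to date $847.80.
Claim 3 — $426: 30% coinsurance on $426 = $127.80. Cost to patient: $127.80. OOP to date $975.60.
Claim 4 — $400: deductible met; 30% of $400 = $120. Patient owes $120 (running OOP $1095.60).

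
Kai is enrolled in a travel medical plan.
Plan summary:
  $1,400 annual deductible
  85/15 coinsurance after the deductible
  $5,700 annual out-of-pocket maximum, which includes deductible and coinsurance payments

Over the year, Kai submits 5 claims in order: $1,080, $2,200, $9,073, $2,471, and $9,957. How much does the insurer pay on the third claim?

Claim 1 ($1,080): fully absorbed by the deductible. Traveler owes $1,080 (running OOP $1,080). Plan pays $1,080 − $1,080 = $0.
Claim 2 ($2,200): $320 to deductible, leaving $1,880; traveler's 15% is $282. Cost to traveler: $602. OOP to date $1,682. Plan pays $2,200 − $602 = $1,598.
Claim 3 ($9,073): 15% coinsurance on $9,073 = $1,360.95. Cost to traveler: $1,360.95. OOP to date $3,042.95. Plan pays $9,073 − $1,360.95 = $7,712.05.

$7,712.05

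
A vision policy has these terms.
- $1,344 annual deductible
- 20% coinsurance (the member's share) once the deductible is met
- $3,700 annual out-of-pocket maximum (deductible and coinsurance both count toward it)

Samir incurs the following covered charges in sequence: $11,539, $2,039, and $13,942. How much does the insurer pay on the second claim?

Claim 1 ($11,539): deductible takes $1,344, $10,195 remains; coinsurance $10,195 × 20% = $2,039. Cost to member: $3,383. OOP to date $3,383. Plan pays $11,539 − $3,383 = $8,156.
Claim 2 ($2,039): deductible met; 20% of $2,039 = $407.80. That would push OOP to $3,790.80, over the $3,700 cap, so member pays $3,700 − $3,383 = $317. Insurer: $2,039 − $317 = $1,722.

$1,722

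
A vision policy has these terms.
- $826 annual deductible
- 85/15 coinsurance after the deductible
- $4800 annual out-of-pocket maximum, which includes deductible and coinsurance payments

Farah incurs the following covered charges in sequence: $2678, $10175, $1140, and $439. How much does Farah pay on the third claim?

Bill 1, $2678: $826 finishes the deductible; $1852 goes to coinsurance; coinsurance $1852 × 15% = $277.80. Cost to member: $1103.80. OOP to date $1103.80.
Bill 2, $10175: 15% coinsurance on $10175 = $1526.25. Member pays $1526.25; OOP now $2630.05.
Bill 3, $1140: deductible met; 15% of $1140 = $171. Member owes $171 (running OOP $2801.05).

$171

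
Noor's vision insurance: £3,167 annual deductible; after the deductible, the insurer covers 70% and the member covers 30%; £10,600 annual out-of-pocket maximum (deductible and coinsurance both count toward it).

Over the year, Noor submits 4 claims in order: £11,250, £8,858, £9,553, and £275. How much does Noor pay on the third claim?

£2,350.70

#1 (£11,250): £3,167 finishes the deductible; £8,083 goes to coinsurance; 30% of £8,083 = £2,424.90. Member pays £5,591.90; OOP now £5,591.90.
#2 (£8,858): 30% coinsurance on £8,858 = £2,657.40. Cost to member: £2,657.40. OOP to date £8,249.30.
#3 (£9,553): deductible met; 30% of £9,553 = £2,865.90. That would push OOP to £11,115.20, over the £10,600 cap, so member pays £10,600 − £8,249.30 = £2,350.70.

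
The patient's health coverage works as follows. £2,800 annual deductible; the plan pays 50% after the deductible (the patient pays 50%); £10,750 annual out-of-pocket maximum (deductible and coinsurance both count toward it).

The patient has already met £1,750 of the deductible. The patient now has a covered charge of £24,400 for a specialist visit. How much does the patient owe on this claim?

£9,000

Remaining deductible: £2,800 − £1,750 = £1,050.
The remaining £23,350 (= £24,400 − £1,050) moves to coinsurance.
50% of £23,350 = £11,675 falls to the patient.
Patient responsibility before any cap: £1,050 + £11,675 = £12,725.
Year-to-date out-of-pocket would reach £1,750 + £12,725 = £14,475, above the £10,750 maximum, so the patient pays only £10,750 − £1,750 = £9,000.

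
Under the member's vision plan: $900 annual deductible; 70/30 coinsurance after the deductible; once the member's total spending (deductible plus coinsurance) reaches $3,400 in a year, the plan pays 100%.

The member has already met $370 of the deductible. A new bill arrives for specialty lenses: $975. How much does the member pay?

$663.50

Remaining deductible: $900 − $370 = $530.
The remaining $445 (= $975 − $530) moves to coinsurance.
Coinsurance: $445 × 30% = $133.50.
That puts the member's cost at $530 + $133.50 = $663.50 before any cap.
Total out-of-pocket so far would be $370 + $663.50 = $1,033.50, below the $3,400 cap — no reduction.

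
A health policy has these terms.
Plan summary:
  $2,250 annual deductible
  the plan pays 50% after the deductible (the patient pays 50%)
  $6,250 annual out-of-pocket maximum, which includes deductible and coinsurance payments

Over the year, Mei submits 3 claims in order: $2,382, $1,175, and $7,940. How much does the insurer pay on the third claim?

$4,593.50

Claim 1 ($2,382): $2,250 finishes the deductible; $132 goes to coinsurance; patient's 50% is $66. Cost to patient: $2,316. OOP to date $2,316. Insurer: $2,382 − $2,316 = $66.
Claim 2 ($1,175): deductible met; 50% of $1,175 = $587.50. Patient owes $587.50 (running OOP $2,903.50). Plan pays $1,175 − $587.50 = $587.50.
Claim 3 ($7,940): deductible already satisfied, so patient's share is 50% × $7,940 = $3,970. Adding that to $2,903.50 gives $6,873.50, past the $6,250 cap; patient pays only $6,250 − $2,903.50 = $3,346.50. Plan pays $7,940 − $3,346.50 = $4,593.50.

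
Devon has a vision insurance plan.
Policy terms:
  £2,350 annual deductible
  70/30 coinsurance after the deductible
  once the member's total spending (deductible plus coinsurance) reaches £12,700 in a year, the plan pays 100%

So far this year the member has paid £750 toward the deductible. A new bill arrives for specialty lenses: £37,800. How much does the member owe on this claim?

Remaining deductible: £2,350 − £750 = £1,600.
That leaves £37,800 − £1,600 = £36,200 for coinsurance.
30% of £36,200 = £10,860 falls to the member.
That puts the member's cost at £1,600 + £10,860 = £12,460 before any cap.
Year-to-date out-of-pocket would reach £750 + £12,460 = £13,210, above the £12,700 maximum, so the member pays only £12,700 − £750 = £11,950.

£11,950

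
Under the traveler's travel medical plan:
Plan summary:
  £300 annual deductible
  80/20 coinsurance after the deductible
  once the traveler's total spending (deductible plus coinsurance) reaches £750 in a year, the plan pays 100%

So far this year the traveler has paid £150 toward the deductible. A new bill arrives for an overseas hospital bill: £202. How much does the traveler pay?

£160.40

Remaining deductible: £300 − £150 = £150.
After the £150 deductible portion, £202 − £150 = £52 is subject to coinsurance.
20% of £52 = £10.40 falls to the traveler.
That puts the traveler's cost at £150 + £10.40 = £160.40 before any cap.
Cumulative spending £150 + £160.40 = £310.40 stays under the £750 maximum.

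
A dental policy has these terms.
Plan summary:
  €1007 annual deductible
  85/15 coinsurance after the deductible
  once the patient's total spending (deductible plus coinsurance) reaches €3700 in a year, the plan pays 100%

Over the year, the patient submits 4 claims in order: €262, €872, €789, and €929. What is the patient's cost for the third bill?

Claim 1 (€262): fully absorbed by the deductible. Cost to patient: €262. OOP to date €262.
Claim 2 (€872): €745 to deductible, leaving €127; patient's 15% is €19.05. Patient pays €764.05; OOP now €1026.05.
Claim 3 (€789): deductible already satisfied, so patient's share is 15% × €789 = €118.35. Patient pays €118.35; OOP now €1144.40.

€118.35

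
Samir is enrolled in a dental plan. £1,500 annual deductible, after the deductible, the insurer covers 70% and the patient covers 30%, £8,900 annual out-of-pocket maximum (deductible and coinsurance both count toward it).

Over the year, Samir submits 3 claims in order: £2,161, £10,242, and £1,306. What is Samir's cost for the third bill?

£391.80

Claim 1 (£2,161): £1,500 to deductible, leaving £661; 30% of £661 = £198.30. Patient owes £1,698.30 (running OOP £1,698.30).
Claim 2 (£10,242): deductible met; 30% of £10,242 = £3,072.60. Cost to patient: £3,072.60. OOP to date £4,770.90.
Claim 3 (£1,306): 30% coinsurance on £1,306 = £391.80. Patient pays £391.80; OOP now £5,162.70.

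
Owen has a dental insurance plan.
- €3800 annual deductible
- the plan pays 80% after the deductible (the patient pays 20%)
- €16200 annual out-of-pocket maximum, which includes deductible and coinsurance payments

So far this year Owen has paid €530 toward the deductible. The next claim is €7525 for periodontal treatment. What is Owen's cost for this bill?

€4121

€530 of the €3800 deductible is already met, leaving €3270.
The remaining €4255 (= €7525 − €3270) moves to coinsurance.
Coinsurance: €4255 × 20% = €851.
That puts the patient's cost at €3270 + €851 = €4121 before any cap.
Total out-of-pocket so far would be €530 + €4121 = €4651, below the €16200 cap — no reduction.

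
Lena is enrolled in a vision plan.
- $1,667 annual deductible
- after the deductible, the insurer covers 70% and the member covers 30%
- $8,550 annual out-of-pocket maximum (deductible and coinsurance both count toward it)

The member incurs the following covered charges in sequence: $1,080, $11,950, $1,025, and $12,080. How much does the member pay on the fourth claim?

Claim 1 ($1,080): all of it applies to the deductible. Member owes $1,080 (running OOP $1,080).
Claim 2 ($11,950): deductible takes $587, $11,363 remains; member's 30% is $3,408.90. Cost to member: $3,995.90. OOP to date $5,075.90.
Claim 3 ($1,025): deductible met; 30% of $1,025 = $307.50. Member pays $307.50; OOP now $5,383.40.
Claim 4 ($12,080): deductible met; 30% of $12,080 = $3,624. Adding that to $5,383.40 gives $9,007.40, past the $8,550 cap; member pays only $8,550 − $5,383.40 = $3,166.60.

$3,166.60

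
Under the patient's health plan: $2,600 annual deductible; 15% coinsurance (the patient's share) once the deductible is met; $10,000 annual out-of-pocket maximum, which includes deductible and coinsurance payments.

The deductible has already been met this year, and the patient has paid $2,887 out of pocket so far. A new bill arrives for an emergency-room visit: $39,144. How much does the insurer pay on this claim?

With the deductible met, the entire $39,144 is subject to coinsurance.
Coinsurance: $39,144 × 15% = $5,871.60.
Total out-of-pocket so far would be $2,887 + $5,871.60 = $8,758.60, below the $10,000 cap — no reduction.
The insurer covers the remainder: $39,144 − $5,871.60 = $33,272.40.

$33,272.40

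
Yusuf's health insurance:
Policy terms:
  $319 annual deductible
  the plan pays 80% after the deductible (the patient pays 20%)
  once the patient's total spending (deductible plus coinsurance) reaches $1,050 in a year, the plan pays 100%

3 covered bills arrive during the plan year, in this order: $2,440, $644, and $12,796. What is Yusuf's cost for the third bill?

#1 ($2,440): deductible takes $319, $2,121 remains; 20% of $2,121 = $424.20. Patient owes $743.20 (running OOP $743.20).
#2 ($644): 20% coinsurance on $644 = $128.80. Cost to patient: $128.80. OOP to date $872.
#3 ($12,796): deductible met; 20% of $12,796 = $2,559.20. OOP would hit $3,431.20 > $1,050, so the cap limits the patient to $1,050 − $872 = $178.

$178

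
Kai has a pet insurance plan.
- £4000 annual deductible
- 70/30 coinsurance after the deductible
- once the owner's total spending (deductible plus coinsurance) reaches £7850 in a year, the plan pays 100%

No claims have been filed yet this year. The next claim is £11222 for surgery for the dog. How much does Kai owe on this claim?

The full £4000 deductible is still open; £4000 of this bill applies to it.
The remaining £7222 (= £11222 − £4000) moves to coinsurance.
Owner's 30% share of £7222 is £2166.60.
So the owner owes £4000 + £2166.60 = £6166.60 before any cap.
Cumulative spending £0 + £6166.60 = £6166.60 stays under the £7850 maximum.

£6166.60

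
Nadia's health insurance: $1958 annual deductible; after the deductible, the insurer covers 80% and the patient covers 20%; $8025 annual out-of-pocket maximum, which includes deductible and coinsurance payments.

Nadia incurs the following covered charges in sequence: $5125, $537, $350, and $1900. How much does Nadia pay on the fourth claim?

$380

Bill 1, $5125: $1958 finishes the deductible; $3167 goes to coinsurance; patient's 20% is $633.40. Cost to patient: $2591.40. OOP to date $2591.40.
Bill 2, $537: deductible already satisfied, so patient's share is 20% × $537 = $107.40. Patient owes $107.40 (running OOP $2698.80).
Bill 3, $350: deductible already satisfied, so patient's share is 20% × $350 = $70. Patient owes $70 (running OOP $2768.80).
Bill 4, $1900: deductible already satisfied, so patient's share is 20% × $1900 = $380. Patient owes $380 (running OOP $3148.80).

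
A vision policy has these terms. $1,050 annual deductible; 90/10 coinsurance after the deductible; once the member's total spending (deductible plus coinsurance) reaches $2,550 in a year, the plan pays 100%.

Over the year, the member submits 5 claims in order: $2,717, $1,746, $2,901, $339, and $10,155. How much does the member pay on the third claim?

Bill 1, $2,717: $1,050 to deductible, leaving $1,667; coinsurance $1,667 × 10% = $166.70. Cost to member: $1,216.70. OOP to date $1,216.70.
Bill 2, $1,746: 10% coinsurance on $1,746 = $174.60. Cost to member: $174.60. OOP to date $1,391.30.
Bill 3, $2,901: deductible already satisfied, so member's share is 10% × $2,901 = $290.10. Cost to member: $290.10. OOP to date $1,681.40.

$290.10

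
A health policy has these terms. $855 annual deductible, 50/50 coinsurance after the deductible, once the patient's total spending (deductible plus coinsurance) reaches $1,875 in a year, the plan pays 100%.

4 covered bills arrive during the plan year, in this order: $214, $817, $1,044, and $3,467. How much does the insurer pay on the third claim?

Bill 1, $214: fully absorbed by the deductible. Patient owes $214 (running OOP $214). Plan pays $214 − $214 = $0.
Bill 2, $817: $641 to deductible, leaving $176; patient's 50% is $88. Patient pays $729; OOP now $943. Insurer: $817 − $729 = $88.
Bill 3, $1,044: 50% coinsurance on $1,044 = $522. Patient owes $522 (running OOP $1,465). Insurer: $1,044 − $522 = $522.

$522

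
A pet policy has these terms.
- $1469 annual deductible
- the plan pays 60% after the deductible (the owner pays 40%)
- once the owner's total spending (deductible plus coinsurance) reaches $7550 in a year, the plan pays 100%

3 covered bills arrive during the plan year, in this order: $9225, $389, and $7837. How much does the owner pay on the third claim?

#1 ($9225): $1469 finishes the deductible; $7756 goes to coinsurance; coinsurance $7756 × 40% = $3102.40. Owner pays $4571.40; OOP now $4571.40.
#2 ($389): 40% coinsurance on $389 = $155.60. Cost to owner: $155.60. OOP to date $4727.
#3 ($7837): deductible met; 40% of $7837 = $3134.80. Adding that to $4727 gives $7861.80, past the $7550 cap; owner pays only $7550 − $4727 = $2823.

$2823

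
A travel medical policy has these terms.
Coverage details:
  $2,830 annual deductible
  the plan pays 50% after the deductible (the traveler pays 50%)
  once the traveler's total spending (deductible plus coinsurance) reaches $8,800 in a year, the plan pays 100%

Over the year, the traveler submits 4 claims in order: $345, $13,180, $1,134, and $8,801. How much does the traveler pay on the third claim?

Claim 1 — $345: all of it applies to the deductible. Traveler owes $345 (running OOP $345).
Claim 2 — $13,180: $2,485 to deductible, leaving $10,695; 50% of $10,695 = $5,347.50. Traveler owes $7,832.50 (running OOP $8,177.50).
Claim 3 — $1,134: 50% coinsurance on $1,134 = $567. Traveler pays $567; OOP now $8,744.50.

$567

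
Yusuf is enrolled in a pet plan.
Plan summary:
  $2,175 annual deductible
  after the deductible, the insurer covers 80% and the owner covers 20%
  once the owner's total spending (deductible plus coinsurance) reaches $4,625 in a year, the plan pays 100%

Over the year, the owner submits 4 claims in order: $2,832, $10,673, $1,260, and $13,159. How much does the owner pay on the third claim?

$184

Bill 1, $2,832: deductible takes $2,175, $657 remains; coinsurance $657 × 20% = $131.40. Owner pays $2,306.40; OOP now $2,306.40.
Bill 2, $10,673: deductible met; 20% of $10,673 = $2,134.60. Cost to owner: $2,134.60. OOP to date $4,441.
Bill 3, $1,260: 20% coinsurance on $1,260 = $252. Adding that to $4,441 gives $4,693, past the $4,625 cap; owner pays only $4,625 − $4,441 = $184.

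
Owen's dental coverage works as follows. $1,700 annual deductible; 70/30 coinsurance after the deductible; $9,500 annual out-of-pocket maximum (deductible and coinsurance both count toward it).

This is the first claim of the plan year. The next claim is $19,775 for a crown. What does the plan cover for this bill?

Nothing has been paid toward the $1,700 deductible, so the first $1,700 of this charge is applied there.
After the $1,700 deductible portion, $19,775 − $1,700 = $18,075 is subject to coinsurance.
Coinsurance: $18,075 × 30% = $5,422.50.
Patient responsibility before any cap: $1,700 + $5,422.50 = $7,122.50.
Cumulative spending $0 + $7,122.50 = $7,122.50 stays under the $9,500 maximum.
Insurer pays the balance: $19,775 − $7,122.50 = $12,652.50.

$12,652.50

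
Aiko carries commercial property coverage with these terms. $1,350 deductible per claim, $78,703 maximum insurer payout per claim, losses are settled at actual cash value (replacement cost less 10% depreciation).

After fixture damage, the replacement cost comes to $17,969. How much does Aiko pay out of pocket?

Actual cash value after 10% depreciation: $17,969 × 90% = $16,172.10.
After the deductible, $16,172.10 − $1,350 = $14,822.10 remains.
$14,822.10 is within the $78,703 limit, so the insurer pays $14,822.10.
Out of pocket: $17,969 − $14,822.10 = $3,146.90.

$3,146.90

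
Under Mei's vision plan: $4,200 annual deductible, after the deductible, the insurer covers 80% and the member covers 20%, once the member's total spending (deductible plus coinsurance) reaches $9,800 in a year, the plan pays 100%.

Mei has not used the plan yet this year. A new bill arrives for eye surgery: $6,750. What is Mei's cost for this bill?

$4,710

The full $4,200 deductible is still open; $4,200 of this bill applies to it.
That leaves $6,750 − $4,200 = $2,550 for coinsurance.
Coinsurance: $2,550 × 20% = $510.
So the member owes $4,200 + $510 = $4,710 before any cap.
Total out-of-pocket so far would be $0 + $4,710 = $4,710, below the $9,800 cap — no reduction.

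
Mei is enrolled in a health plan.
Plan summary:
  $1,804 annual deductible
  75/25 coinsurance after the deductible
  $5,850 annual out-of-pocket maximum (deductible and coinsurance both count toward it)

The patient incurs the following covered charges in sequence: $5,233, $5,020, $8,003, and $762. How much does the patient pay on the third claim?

Bill 1, $5,233: $1,804 finishes the deductible; $3,429 goes to coinsurance; 25% of $3,429 = $857.25. Patient owes $2,661.25 (running OOP $2,661.25).
Bill 2, $5,020: 25% coinsurance on $5,020 = $1,255. Cost to patient: $1,255. OOP to date $3,916.25.
Bill 3, $8,003: deductible already satisfied, so patient's share is 25% × $8,003 = $2,000.75. That would push OOP to $5,917, over the $5,850 cap, so patient pays $5,850 − $3,916.25 = $1,933.75.

$1,933.75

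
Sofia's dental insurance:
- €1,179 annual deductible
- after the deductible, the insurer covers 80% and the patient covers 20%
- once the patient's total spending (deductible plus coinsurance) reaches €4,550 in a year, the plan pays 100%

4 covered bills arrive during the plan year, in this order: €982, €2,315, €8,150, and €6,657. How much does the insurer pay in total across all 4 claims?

Claim 1 — €982: all of it applies to the deductible. Patient pays €982; OOP now €982. Insurer: €982 − €982 = €0.
Claim 2 — €2,315: €197 finishes the deductible; €2,118 goes to coinsurance; coinsurance €2,118 × 20% = €423.60. Patient owes €620.60 (running OOP €1,602.60). Plan pays €2,315 − €620.60 = €1,694.40.
Claim 3 — €8,150: deductible already satisfied, so patient's share is 20% × €8,150 = €1,630. Cost to patient: €1,630. OOP to date €3,232.60. Plan pays €8,150 − €1,630 = €6,520.
Claim 4 — €6,657: 20% coinsurance on €6,657 = €1,331.40. That would push OOP to €4,564, over the €4,550 cap, so patient pays €4,550 − €3,232.60 = €1,317.40. Plan pays €6,657 − €1,317.40 = €5,339.60.
Insurer total: €0 + €1,694.40 + €6,520 + €5,339.60 = €13,554.

€13,554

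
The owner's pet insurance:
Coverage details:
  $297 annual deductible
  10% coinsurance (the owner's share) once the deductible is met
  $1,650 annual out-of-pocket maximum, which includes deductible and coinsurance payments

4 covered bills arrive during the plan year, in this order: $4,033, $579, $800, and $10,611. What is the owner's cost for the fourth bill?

$841.50

Claim 1 — $4,033: deductible takes $297, $3,736 remains; coinsurance $3,736 × 10% = $373.60. Owner owes $670.60 (running OOP $670.60).
Claim 2 — $579: deductible already satisfied, so owner's share is 10% × $579 = $57.90. Owner pays $57.90; OOP now $728.50.
Claim 3 — $800: deductible met; 10% of $800 = $80. Owner owes $80 (running OOP $808.50).
Claim 4 — $10,611: deductible met; 10% of $10,611 = $1,061.10. That would push OOP to $1,869.60, over the $1,650 cap, so owner pays $1,650 − $808.50 = $841.50.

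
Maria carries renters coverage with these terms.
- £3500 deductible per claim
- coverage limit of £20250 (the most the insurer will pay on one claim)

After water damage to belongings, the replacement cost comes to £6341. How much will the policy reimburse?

Subtract the deductible: £6341 − £3500 = £2841.
That's under the £20250 cap, so the insurer reimburses the full £2841.

£2841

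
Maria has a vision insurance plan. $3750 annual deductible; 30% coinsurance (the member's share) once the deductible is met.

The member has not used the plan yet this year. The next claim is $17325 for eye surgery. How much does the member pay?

Nothing has been paid toward the $3750 deductible, so the first $3750 of this charge is applied there.
That leaves $17325 − $3750 = $13575 for coinsurance.
30% of $13575 = $4072.50 falls to the member.
Member responsibility: $3750 + $4072.50 = $7822.50.

$7822.50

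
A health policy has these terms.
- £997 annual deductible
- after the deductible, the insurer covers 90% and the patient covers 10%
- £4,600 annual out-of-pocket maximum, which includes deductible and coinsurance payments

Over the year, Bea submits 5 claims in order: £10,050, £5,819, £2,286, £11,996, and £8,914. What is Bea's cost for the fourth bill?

Bill 1, £10,050: deductible takes £997, £9,053 remains; 10% of £9,053 = £905.30. Patient pays £1,902.30; OOP now £1,902.30.
Bill 2, £5,819: 10% coinsurance on £5,819 = £581.90. Patient owes £581.90 (running OOP £2,484.20).
Bill 3, £2,286: deductible met; 10% of £2,286 = £228.60. Cost to patient: £228.60. OOP to date £2,712.80.
Bill 4, £11,996: deductible met; 10% of £11,996 = £1,199.60. Patient owes £1,199.60 (running OOP £3,912.40).

£1,199.60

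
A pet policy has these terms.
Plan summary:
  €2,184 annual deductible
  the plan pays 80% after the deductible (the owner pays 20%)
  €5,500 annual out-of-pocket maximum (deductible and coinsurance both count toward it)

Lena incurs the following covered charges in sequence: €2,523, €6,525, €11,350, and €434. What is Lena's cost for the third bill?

€1,943.20

#1 (€2,523): deductible takes €2,184, €339 remains; owner's 20% is €67.80. Owner owes €2,251.80 (running OOP €2,251.80).
#2 (€6,525): deductible already satisfied, so owner's share is 20% × €6,525 = €1,305. Cost to owner: €1,305. OOP to date €3,556.80.
#3 (€11,350): deductible met; 20% of €11,350 = €2,270. Adding that to €3,556.80 gives €5,826.80, past the €5,500 cap; owner pays only €5,500 − €3,556.80 = €1,943.20.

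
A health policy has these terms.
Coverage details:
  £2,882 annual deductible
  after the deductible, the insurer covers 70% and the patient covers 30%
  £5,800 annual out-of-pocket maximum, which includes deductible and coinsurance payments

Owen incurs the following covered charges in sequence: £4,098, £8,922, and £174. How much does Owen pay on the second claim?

Bill 1, £4,098: £2,882 finishes the deductible; £1,216 goes to coinsurance; 30% of £1,216 = £364.80. Cost to patient: £3,246.80. OOP to date £3,246.80.
Bill 2, £8,922: 30% coinsurance on £8,922 = £2,676.60. That would push OOP to £5,923.40, over the £5,800 cap, so patient pays £5,800 − £3,246.80 = £2,553.20.

£2,553.20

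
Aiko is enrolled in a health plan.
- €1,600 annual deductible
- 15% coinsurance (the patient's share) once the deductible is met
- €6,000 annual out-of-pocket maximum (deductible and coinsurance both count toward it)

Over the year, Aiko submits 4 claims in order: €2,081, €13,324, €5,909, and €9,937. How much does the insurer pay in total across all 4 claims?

€25,251

#1 (€2,081): deductible takes €1,600, €481 remains; patient's 15% is €72.15. Patient pays €1,672.15; OOP now €1,672.15. Insurer: €2,081 − €1,672.15 = €408.85.
#2 (€13,324): deductible already satisfied, so patient's share is 15% × €13,324 = €1,998.60. Patient owes €1,998.60 (running OOP €3,670.75). Insurer: €13,324 − €1,998.60 = €11,325.40.
#3 (€5,909): deductible already satisfied, so patient's share is 15% × €5,909 = €886.35. Cost to patient: €886.35. OOP to date €4,557.10. Plan pays €5,909 − €886.35 = €5,022.65.
#4 (€9,937): deductible already satisfied, so patient's share is 15% × €9,937 = €1,490.55. That would push OOP to €6,047.65, over the €6,000 cap, so patient pays €6,000 − €4,557.10 = €1,442.90. Plan pays €9,937 − €1,442.90 = €8,494.10.
Insurer total: €408.85 + €11,325.40 + €5,022.65 + €8,494.10 = €25,251.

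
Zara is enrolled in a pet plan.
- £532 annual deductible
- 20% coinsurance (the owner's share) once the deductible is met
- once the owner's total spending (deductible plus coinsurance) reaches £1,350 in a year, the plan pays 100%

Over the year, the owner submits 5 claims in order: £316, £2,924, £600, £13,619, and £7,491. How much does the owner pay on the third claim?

Bill 1, £316: fully absorbed by the deductible. Owner pays £316; OOP now £316.
Bill 2, £2,924: £216 to deductible, leaving £2,708; owner's 20% is £541.60. Owner pays £757.60; OOP now £1,073.60.
Bill 3, £600: 20% coinsurance on £600 = £120. Owner pays £120; OOP now £1,193.60.

£120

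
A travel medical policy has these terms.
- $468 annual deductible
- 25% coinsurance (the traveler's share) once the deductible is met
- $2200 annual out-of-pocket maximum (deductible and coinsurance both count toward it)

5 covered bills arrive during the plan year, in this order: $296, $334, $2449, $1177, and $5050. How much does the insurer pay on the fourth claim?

$882.75

Bill 1, $296: entire amount goes to the deductible. Cost to traveler: $296. OOP to date $296. Plan pays $296 − $296 = $0.
Bill 2, $334: $172 finishes the deductible; $162 goes to coinsurance; traveler's 25% is $40.50. Traveler pays $212.50; OOP now $508.50. Plan pays $334 − $212.50 = $121.50.
Bill 3, $2449: deductible met; 25% of $2449 = $612.25. Traveler owes $612.25 (running OOP $1120.75). Plan pays $2449 − $612.25 = $1836.75.
Bill 4, $1177: deductible met; 25% of $1177 = $294.25. Traveler pays $294.25; OOP now $1415. Plan pays $1177 − $294.25 = $882.75.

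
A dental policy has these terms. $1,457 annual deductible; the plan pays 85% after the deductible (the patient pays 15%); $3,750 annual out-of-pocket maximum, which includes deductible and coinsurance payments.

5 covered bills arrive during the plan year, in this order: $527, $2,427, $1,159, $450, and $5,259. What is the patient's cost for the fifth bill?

Claim 1 ($527): fully absorbed by the deductible. Patient pays $527; OOP now $527.
Claim 2 ($2,427): $930 finishes the deductible; $1,497 goes to coinsurance; patient's 15% is $224.55. Patient pays $1,154.55; OOP now $1,681.55.
Claim 3 ($1,159): deductible met; 15% of $1,159 = $173.85. Patient owes $173.85 (running OOP $1,855.40).
Claim 4 ($450): deductible already satisfied, so patient's share is 15% × $450 = $67.50. Cost to patient: $67.50. OOP to date $1,922.90.
Claim 5 ($5,259): deductible already satisfied, so patient's share is 15% × $5,259 = $788.85. Patient owes $788.85 (running OOP $2,711.75).

$788.85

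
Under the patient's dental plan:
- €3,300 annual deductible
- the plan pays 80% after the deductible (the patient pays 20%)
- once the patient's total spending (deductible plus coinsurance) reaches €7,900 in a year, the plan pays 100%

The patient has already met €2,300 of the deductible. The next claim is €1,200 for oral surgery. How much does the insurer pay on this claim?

€160

€2,300 of the €3,300 deductible is already met, leaving €1,000.
After the €1,000 deductible portion, €1,200 − €1,000 = €200 is subject to coinsurance.
20% of €200 = €40 falls to the patient.
So the patient owes €1,000 + €40 = €1,040 before any cap.
Year-to-date out-of-pocket becomes €2,300 + €1,040 = €3,340, still under the €7,900 maximum, so no cap applies.
The insurer covers the remainder: €1,200 − €1,040 = €160.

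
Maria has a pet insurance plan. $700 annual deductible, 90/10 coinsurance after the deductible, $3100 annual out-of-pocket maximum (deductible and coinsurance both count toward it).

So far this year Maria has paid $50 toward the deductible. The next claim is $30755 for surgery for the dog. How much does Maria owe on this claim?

$50 of the $700 deductible is already met, leaving $650.
That leaves $30755 − $650 = $30105 for coinsurance.
Coinsurance: $30105 × 10% = $3010.50.
So the owner owes $650 + $3010.50 = $3660.50 before any cap.
Year-to-date out-of-pocket would reach $50 + $3660.50 = $3710.50, above the $3100 maximum, so the owner pays only $3100 − $50 = $3050.

$3050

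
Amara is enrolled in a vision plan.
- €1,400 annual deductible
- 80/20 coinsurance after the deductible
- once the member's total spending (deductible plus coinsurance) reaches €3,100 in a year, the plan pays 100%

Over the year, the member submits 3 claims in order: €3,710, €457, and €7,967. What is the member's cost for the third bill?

Bill 1, €3,710: €1,400 to deductible, leaving €2,310; member's 20% is €462. Member owes €1,862 (running OOP €1,862).
Bill 2, €457: 20% coinsurance on €457 = €91.40. Member owes €91.40 (running OOP €1,953.40).
Bill 3, €7,967: deductible already satisfied, so member's share is 20% × €7,967 = €1,593.40. That would push OOP to €3,546.80, over the €3,100 cap, so member pays €3,100 − €1,953.40 = €1,146.60.

€1,146.60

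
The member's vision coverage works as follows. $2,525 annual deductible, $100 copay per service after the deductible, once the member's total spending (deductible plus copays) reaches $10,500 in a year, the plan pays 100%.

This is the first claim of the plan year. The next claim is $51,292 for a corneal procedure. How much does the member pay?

$2,625

Nothing has been paid toward the $2,525 deductible, so the first $2,525 of this charge is applied there.
After the $2,525 deductible portion, $51,292 − $2,525 = $48,767 is subject to the copay.
Copay on this service: $100.
Member responsibility before any cap: $2,525 + $100 = $2,625.
Total out-of-pocket so far would be $0 + $2,625 = $2,625, below the $10,500 cap — no reduction.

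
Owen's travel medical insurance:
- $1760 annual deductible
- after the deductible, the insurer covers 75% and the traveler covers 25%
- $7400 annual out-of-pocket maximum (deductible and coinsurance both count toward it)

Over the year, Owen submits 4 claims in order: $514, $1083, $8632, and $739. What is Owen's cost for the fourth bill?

$184.75

Claim 1 ($514): all of it applies to the deductible. Cost to traveler: $514. OOP to date $514.
Claim 2 ($1083): entire amount goes to the deductible. Traveler owes $1083 (running OOP $1597).
Claim 3 ($8632): $163 finishes the deductible; $8469 goes to coinsurance; traveler's 25% is $2117.25. Traveler pays $2280.25; OOP now $3877.25.
Claim 4 ($739): deductible already satisfied, so traveler's share is 25% × $739 = $184.75. Traveler pays $184.75; OOP now $4062.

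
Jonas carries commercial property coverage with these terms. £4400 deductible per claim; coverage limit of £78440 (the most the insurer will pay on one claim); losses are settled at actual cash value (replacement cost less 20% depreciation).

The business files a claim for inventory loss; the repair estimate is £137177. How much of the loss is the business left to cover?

£58737

Actual cash value after 20% depreciation: £137177 × 80% = £109741.60.
Subtract the deductible: £109741.60 − £4400 = £105341.60.
The £78440 per-incident cap binds; insurer pays £78440.
The business bears the rest of the original loss: £137177 − £78440 = £58737.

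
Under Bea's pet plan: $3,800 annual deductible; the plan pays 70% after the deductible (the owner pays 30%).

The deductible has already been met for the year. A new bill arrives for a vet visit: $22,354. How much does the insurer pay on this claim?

$15,647.80

The deductible is already satisfied, so the full bill goes to coinsurance.
Coinsurance: $22,354 × 30% = $6,706.20.
The plan picks up $22,354 − $6,706.20 = $15,647.80.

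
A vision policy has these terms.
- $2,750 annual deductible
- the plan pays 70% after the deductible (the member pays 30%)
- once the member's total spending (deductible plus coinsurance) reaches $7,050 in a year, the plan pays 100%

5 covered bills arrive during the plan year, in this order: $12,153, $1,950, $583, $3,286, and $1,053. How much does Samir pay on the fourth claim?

$719.20

Bill 1, $12,153: $2,750 to deductible, leaving $9,403; coinsurance $9,403 × 30% = $2,820.90. Cost to member: $5,570.90. OOP to date $5,570.90.
Bill 2, $1,950: deductible already satisfied, so member's share is 30% × $1,950 = $585. Cost to member: $585. OOP to date $6,155.90.
Bill 3, $583: deductible already satisfied, so member's share is 30% × $583 = $174.90. Cost to member: $174.90. OOP to date $6,330.80.
Bill 4, $3,286: deductible met; 30% of $3,286 = $985.80. That would push OOP to $7,316.60, over the $7,050 cap, so member pays $7,050 − $6,330.80 = $719.20.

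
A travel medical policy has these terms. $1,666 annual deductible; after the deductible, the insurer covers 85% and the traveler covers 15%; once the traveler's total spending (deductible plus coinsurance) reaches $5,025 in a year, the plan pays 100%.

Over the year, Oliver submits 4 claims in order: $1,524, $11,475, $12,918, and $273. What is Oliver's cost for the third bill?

Claim 1 — $1,524: all of it applies to the deductible. Cost to traveler: $1,524. OOP to date $1,524.
Claim 2 — $11,475: deductible takes $142, $11,333 remains; traveler's 15% is $1,699.95. Traveler owes $1,841.95 (running OOP $3,365.95).
Claim 3 — $12,918: 15% coinsurance on $12,918 = $1,937.70. That would push OOP to $5,303.65, over the $5,025 cap, so traveler pays $5,025 − $3,365.95 = $1,659.05.

$1,659.05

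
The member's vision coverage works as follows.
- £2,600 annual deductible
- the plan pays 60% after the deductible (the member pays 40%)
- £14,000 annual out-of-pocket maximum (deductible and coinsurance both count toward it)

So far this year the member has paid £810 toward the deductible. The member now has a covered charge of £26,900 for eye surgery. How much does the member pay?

£11,834

Deductible still to meet: £2,600 − £810 = £1,790.
That leaves £26,900 − £1,790 = £25,110 for coinsurance.
Member's 40% share of £25,110 is £10,044.
Member responsibility before any cap: £1,790 + £10,044 = £11,834.
Year-to-date out-of-pocket becomes £810 + £11,834 = £12,644, still under the £14,000 maximum, so no cap applies.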